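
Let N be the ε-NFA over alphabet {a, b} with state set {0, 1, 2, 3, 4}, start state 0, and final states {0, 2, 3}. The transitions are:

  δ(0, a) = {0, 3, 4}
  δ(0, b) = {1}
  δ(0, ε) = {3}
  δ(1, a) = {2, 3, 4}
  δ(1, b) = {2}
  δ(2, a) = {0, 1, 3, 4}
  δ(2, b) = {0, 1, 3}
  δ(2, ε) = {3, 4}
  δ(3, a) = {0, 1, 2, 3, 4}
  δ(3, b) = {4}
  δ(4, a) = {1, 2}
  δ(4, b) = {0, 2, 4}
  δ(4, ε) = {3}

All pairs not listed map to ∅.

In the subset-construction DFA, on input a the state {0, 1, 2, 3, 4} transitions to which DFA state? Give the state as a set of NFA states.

{0, 1, 2, 3, 4}

δ(0,a) = {0, 3, 4}; δ(1,a) = {2, 3, 4}; δ(2,a) = {0, 1, 3, 4}; δ(3,a) = {0, 1, 2, 3, 4}; δ(4,a) = {1, 2}.
Union: {0, 1, 2, 3, 4}.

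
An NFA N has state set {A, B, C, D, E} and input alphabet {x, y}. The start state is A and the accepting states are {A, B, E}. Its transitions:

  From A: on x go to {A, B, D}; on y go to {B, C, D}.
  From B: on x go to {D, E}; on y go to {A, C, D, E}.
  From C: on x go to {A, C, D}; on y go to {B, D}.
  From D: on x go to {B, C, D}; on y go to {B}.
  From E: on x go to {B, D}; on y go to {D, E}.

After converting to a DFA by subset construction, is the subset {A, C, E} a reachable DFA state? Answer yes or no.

no

Start state of the DFA: {A}.
{A} --x--> {A, B, D}  [new]
{A} --y--> {B, C, D}  [new]
{A, B, D} --x--> {A, B, C, D, E}  [new]
{A, B, D} --y--> {A, B, C, D, E}  [seen]
{B, C, D} --x--> {A, B, C, D, E}  [seen]
{B, C, D} --y--> {A, B, C, D, E}  [seen]
{A, B, C, D, E} --x--> {A, B, C, D, E}  [seen]
{A, B, C, D, E} --y--> {A, B, C, D, E}  [seen]
Reachable DFA states: {A}, {A, B, D}, {B, C, D}, {A, B, C, D, E}.
{A, C, E} is not among them.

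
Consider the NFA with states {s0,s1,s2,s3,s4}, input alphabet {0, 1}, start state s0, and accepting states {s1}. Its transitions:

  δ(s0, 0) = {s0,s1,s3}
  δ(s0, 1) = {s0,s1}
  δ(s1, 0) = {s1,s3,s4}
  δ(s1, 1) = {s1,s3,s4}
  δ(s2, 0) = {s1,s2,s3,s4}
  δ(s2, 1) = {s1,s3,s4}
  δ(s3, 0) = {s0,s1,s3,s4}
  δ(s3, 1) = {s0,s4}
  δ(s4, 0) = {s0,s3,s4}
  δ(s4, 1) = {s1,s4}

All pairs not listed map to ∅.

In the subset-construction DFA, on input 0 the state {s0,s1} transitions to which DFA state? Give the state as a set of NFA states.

δ(s0,0) = {s0,s1,s3}; δ(s1,0) = {s1,s3,s4}.
Union: {s0,s1,s3,s4}.

{s0,s1,s3,s4}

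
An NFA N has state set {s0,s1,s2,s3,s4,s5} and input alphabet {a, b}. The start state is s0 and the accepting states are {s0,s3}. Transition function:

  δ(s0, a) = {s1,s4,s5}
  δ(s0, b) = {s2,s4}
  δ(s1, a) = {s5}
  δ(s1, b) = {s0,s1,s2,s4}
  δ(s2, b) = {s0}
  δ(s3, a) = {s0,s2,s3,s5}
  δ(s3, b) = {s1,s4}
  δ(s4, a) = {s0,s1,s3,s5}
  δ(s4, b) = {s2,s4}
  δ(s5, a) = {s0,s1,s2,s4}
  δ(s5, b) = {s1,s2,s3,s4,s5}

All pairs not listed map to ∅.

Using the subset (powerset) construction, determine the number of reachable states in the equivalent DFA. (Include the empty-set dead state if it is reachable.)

7

Start state of the DFA: {s0}.
{s0} --a--> {s1,s4,s5}  [new]
{s0} --b--> {s2,s4}  [new]
{s1,s4,s5} --a--> {s0,s1,s2,s3,s4,s5}  [new]
{s1,s4,s5} --b--> {s0,s1,s2,s3,s4,s5}  [seen]
{s2,s4} --a--> {s0,s1,s3,s5}  [new]
{s2,s4} --b--> {s0,s2,s4}  [new]
{s0,s1,s2,s3,s4,s5} --a--> {s0,s1,s2,s3,s4,s5}  [seen]
{s0,s1,s2,s3,s4,s5} --b--> {s0,s1,s2,s3,s4,s5}  [seen]
{s0,s1,s3,s5} --a--> {s0,s1,s2,s3,s4,s5}  [seen]
{s0,s1,s3,s5} --b--> {s0,s1,s2,s3,s4,s5}  [seen]
{s0,s2,s4} --a--> {s0,s1,s3,s4,s5}  [new]
{s0,s2,s4} --b--> {s0,s2,s4}  [seen]
{s0,s1,s3,s4,s5} --a--> {s0,s1,s2,s3,s4,s5}  [seen]
{s0,s1,s3,s4,s5} --b--> {s0,s1,s2,s3,s4,s5}  [seen]
Reachable DFA states: {s0}, {s1,s4,s5}, {s2,s4}, {s0,s1,s2,s3,s4,s5}, {s0,s1,s3,s5}, {s0,s2,s4}, {s0,s1,s3,s4,s5}.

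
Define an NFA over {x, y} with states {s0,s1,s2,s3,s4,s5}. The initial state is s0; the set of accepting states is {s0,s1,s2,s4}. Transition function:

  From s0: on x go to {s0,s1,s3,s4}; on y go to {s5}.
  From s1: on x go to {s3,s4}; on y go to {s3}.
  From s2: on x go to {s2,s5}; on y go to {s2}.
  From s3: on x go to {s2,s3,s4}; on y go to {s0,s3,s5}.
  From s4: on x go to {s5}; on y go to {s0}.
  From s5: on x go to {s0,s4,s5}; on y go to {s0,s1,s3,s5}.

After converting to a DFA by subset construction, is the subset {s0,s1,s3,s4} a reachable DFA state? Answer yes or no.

yes

Start state of the DFA: {s0}.
{s0} --x--> {s0,s1,s3,s4}  [new]
{s0} --y--> {s5}  [new]
{s0,s1,s3,s4} --x--> {s0,s1,s2,s3,s4,s5}  [new]
{s0,s1,s3,s4} --y--> {s0,s3,s5}  [new]
{s5} --x--> {s0,s4,s5}  [new]
{s5} --y--> {s0,s1,s3,s5}  [new]
{s0,s1,s2,s3,s4,s5} --x--> {s0,s1,s2,s3,s4,s5}  [seen]
{s0,s1,s2,s3,s4,s5} --y--> {s0,s1,s2,s3,s5}  [new]
{s0,s3,s5} --x--> {s0,s1,s2,s3,s4,s5}  [seen]
{s0,s3,s5} --y--> {s0,s1,s3,s5}  [seen]
{s0,s4,s5} --x--> {s0,s1,s3,s4,s5}  [new]
{s0,s4,s5} --y--> {s0,s1,s3,s5}  [seen]
{s0,s1,s3,s5} --x--> {s0,s1,s2,s3,s4,s5}  [seen]
{s0,s1,s3,s5} --y--> {s0,s1,s3,s5}  [seen]
{s0,s1,s2,s3,s5} --x--> {s0,s1,s2,s3,s4,s5}  [seen]
{s0,s1,s2,s3,s5} --y--> {s0,s1,s2,s3,s5}  [seen]
{s0,s1,s3,s4,s5} --x--> {s0,s1,s2,s3,s4,s5}  [seen]
{s0,s1,s3,s4,s5} --y--> {s0,s1,s3,s5}  [seen]
Reachable DFA states: {s0}, {s0,s1,s3,s4}, {s5}, {s0,s1,s2,s3,s4,s5}, {s0,s3,s5}, {s0,s4,s5}, {s0,s1,s3,s5}, {s0,s1,s2,s3,s5}, {s0,s1,s3,s4,s5}.
{s0,s1,s3,s4} is among them.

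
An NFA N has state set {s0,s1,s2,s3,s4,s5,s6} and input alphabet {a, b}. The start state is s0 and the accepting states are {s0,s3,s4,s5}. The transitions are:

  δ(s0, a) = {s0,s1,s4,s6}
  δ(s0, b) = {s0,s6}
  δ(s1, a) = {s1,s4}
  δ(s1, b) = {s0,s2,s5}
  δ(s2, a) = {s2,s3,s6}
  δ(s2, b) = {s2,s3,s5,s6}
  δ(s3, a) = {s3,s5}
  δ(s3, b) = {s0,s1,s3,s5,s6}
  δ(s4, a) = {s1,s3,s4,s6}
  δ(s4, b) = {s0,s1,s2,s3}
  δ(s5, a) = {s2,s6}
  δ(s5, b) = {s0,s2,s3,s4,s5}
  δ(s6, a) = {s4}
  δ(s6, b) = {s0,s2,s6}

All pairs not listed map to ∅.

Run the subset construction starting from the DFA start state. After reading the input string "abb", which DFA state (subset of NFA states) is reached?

Start: {s0}.
δ(s0,a) = {s0,s1,s4,s6}.
Union: {s0,s1,s4,s6}.
After a: {s0,s1,s4,s6}.
δ(s0,b) = {s0,s6}; δ(s1,b) = {s0,s2,s5}; δ(s4,b) = {s0,s1,s2,s3}; δ(s6,b) = {s0,s2,s6}.
Union: {s0,s1,s2,s3,s5,s6}.
After b: {s0,s1,s2,s3,s5,s6}.
δ(s0,b) = {s0,s6}; δ(s1,b) = {s0,s2,s5}; δ(s2,b) = {s2,s3,s5,s6}; δ(s3,b) = {s0,s1,s3,s5,s6}; δ(s5,b) = {s0,s2,s3,s4,s5}; δ(s6,b) = {s0,s2,s6}.
Union: {s0,s1,s2,s3,s4,s5,s6}.
After b: {s0,s1,s2,s3,s4,s5,s6}.

{s0,s1,s2,s3,s4,s5,s6}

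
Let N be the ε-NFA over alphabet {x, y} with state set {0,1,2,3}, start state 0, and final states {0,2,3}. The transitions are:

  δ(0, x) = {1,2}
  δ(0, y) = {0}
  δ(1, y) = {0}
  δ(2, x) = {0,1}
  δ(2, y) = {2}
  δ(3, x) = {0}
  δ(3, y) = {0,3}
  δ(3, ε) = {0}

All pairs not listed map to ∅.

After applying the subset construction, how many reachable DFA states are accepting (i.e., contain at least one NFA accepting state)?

5

Start state of the DFA: {0} (ε-closure of the NFA start).
{0} --x--> {1,2}  [new]
{0} --y--> {0}  [seen]
{1,2} --x--> {0,1}  [new]
{1,2} --y--> {0,2}  [new]
{0,1} --x--> {1,2}  [seen]
{0,1} --y--> {0}  [seen]
{0,2} --x--> {0,1,2}  [new]
{0,2} --y--> {0,2}  [seen]
{0,1,2} --x--> {0,1,2}  [seen]
{0,1,2} --y--> {0,2}  [seen]
Reachable DFA states: {0}, {1,2}, {0,1}, {0,2}, {0,1,2}.
Accepting DFA states (contain an NFA accepting state): {0}, {1,2}, {0,1}, {0,2}, {0,1,2}.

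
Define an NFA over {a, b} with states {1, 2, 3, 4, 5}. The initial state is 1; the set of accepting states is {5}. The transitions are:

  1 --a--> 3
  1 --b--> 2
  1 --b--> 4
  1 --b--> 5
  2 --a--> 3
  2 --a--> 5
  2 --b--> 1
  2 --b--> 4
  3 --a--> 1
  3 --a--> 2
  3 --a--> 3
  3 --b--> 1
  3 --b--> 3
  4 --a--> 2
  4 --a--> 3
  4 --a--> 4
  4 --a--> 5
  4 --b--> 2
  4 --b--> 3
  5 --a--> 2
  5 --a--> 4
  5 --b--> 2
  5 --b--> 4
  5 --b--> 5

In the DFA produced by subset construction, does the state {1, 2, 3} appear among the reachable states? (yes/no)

yes

Start state of the DFA: {1}.
{1} --a--> {3}  [new]
{1} --b--> {2, 4, 5}  [new]
{3} --a--> {1, 2, 3}  [new]
{3} --b--> {1, 3}  [new]
{2, 4, 5} --a--> {2, 3, 4, 5}  [new]
{2, 4, 5} --b--> {1, 2, 3, 4, 5}  [new]
{1, 2, 3} --a--> {1, 2, 3, 5}  [new]
{1, 2, 3} --b--> {1, 2, 3, 4, 5}  [seen]
{1, 3} --a--> {1, 2, 3}  [seen]
{1, 3} --b--> {1, 2, 3, 4, 5}  [seen]
{2, 3, 4, 5} --a--> {1, 2, 3, 4, 5}  [seen]
{2, 3, 4, 5} --b--> {1, 2, 3, 4, 5}  [seen]
{1, 2, 3, 4, 5} --a--> {1, 2, 3, 4, 5}  [seen]
{1, 2, 3, 4, 5} --b--> {1, 2, 3, 4, 5}  [seen]
{1, 2, 3, 5} --a--> {1, 2, 3, 4, 5}  [seen]
{1, 2, 3, 5} --b--> {1, 2, 3, 4, 5}  [seen]
Reachable DFA states: {1}, {3}, {2, 4, 5}, {1, 2, 3}, {1, 3}, {2, 3, 4, 5}, {1, 2, 3, 4, 5}, {1, 2, 3, 5}.
{1, 2, 3} is among them.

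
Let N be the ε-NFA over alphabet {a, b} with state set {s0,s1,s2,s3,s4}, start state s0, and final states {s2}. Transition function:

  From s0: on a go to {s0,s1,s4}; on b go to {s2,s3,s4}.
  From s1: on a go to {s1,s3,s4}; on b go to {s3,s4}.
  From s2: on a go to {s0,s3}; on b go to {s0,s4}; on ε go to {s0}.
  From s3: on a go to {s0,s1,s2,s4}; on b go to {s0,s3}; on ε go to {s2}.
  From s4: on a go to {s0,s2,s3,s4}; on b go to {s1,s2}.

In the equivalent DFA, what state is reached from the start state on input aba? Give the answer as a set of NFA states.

Start: {s0}.
δ(s0,a) = {s0,s1,s4}.
Union: {s0,s1,s4}.
After a: {s0,s1,s4}.
δ(s0,b) = {s2,s3,s4}; δ(s1,b) = {s3,s4}; δ(s4,b) = {s1,s2}.
Union: {s1,s2,s3,s4}.
ε-closure gives {s0,s1,s2,s3,s4}.
After b: {s0,s1,s2,s3,s4}.
δ(s0,a) = {s0,s1,s4}; δ(s1,a) = {s1,s3,s4}; δ(s2,a) = {s0,s3}; δ(s3,a) = {s0,s1,s2,s4}; δ(s4,a) = {s0,s2,s3,s4}.
Union: {s0,s1,s2,s3,s4}.
After a: {s0,s1,s2,s3,s4}.

{s0,s1,s2,s3,s4}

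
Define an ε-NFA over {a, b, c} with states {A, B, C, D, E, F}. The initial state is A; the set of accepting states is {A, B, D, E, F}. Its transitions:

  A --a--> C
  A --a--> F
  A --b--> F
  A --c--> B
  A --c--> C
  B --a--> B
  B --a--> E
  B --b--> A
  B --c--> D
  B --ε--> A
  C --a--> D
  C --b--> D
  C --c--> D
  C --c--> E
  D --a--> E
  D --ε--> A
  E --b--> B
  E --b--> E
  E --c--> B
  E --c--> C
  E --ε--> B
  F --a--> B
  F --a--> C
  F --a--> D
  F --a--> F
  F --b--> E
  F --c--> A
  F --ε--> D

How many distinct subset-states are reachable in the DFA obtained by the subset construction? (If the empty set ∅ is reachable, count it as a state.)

8

Start state of the DFA: {A} (ε-closure of the NFA start).
{A} --a--> {A, C, D, F}  [new]
{A} --b--> {A, D, F}  [new]
{A} --c--> {A, B, C}  [new]
{A, C, D, F} --a--> {A, B, C, D, E, F}  [new]
{A, C, D, F} --b--> {A, B, D, E, F}  [new]
{A, C, D, F} --c--> {A, B, C, D, E}  [new]
{A, D, F} --a--> {A, B, C, D, E, F}  [seen]
{A, D, F} --b--> {A, B, D, E, F}  [seen]
{A, D, F} --c--> {A, B, C}  [seen]
{A, B, C} --a--> {A, B, C, D, E, F}  [seen]
{A, B, C} --b--> {A, D, F}  [seen]
{A, B, C} --c--> {A, B, C, D, E}  [seen]
{A, B, C, D, E, F} --a--> {A, B, C, D, E, F}  [seen]
{A, B, C, D, E, F} --b--> {A, B, D, E, F}  [seen]
{A, B, C, D, E, F} --c--> {A, B, C, D, E}  [seen]
{A, B, D, E, F} --a--> {A, B, C, D, E, F}  [seen]
{A, B, D, E, F} --b--> {A, B, D, E, F}  [seen]
{A, B, D, E, F} --c--> {A, B, C, D}  [new]
{A, B, C, D, E} --a--> {A, B, C, D, E, F}  [seen]
{A, B, C, D, E} --b--> {A, B, D, E, F}  [seen]
{A, B, C, D, E} --c--> {A, B, C, D, E}  [seen]
{A, B, C, D} --a--> {A, B, C, D, E, F}  [seen]
{A, B, C, D} --b--> {A, D, F}  [seen]
{A, B, C, D} --c--> {A, B, C, D, E}  [seen]
Reachable DFA states: {A}, {A, C, D, F}, {A, D, F}, {A, B, C}, {A, B, C, D, E, F}, {A, B, D, E, F}, {A, B, C, D, E}, {A, B, C, D}.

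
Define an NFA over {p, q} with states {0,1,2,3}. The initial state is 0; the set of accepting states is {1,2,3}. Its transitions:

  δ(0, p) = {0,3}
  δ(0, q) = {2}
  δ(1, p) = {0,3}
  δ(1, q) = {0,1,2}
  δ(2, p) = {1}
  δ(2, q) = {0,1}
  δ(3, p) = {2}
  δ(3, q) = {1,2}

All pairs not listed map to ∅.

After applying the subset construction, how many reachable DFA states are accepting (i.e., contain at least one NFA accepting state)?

9

Start state of the DFA: {0}.
{0} --p--> {0,3}  [new]
{0} --q--> {2}  [new]
{0,3} --p--> {0,2,3}  [new]
{0,3} --q--> {1,2}  [new]
{2} --p--> {1}  [new]
{2} --q--> {0,1}  [new]
{0,2,3} --p--> {0,1,2,3}  [new]
{0,2,3} --q--> {0,1,2}  [new]
{1,2} --p--> {0,1,3}  [new]
{1,2} --q--> {0,1,2}  [seen]
{1} --p--> {0,3}  [seen]
{1} --q--> {0,1,2}  [seen]
{0,1} --p--> {0,3}  [seen]
{0,1} --q--> {0,1,2}  [seen]
{0,1,2,3} --p--> {0,1,2,3}  [seen]
{0,1,2,3} --q--> {0,1,2}  [seen]
{0,1,2} --p--> {0,1,3}  [seen]
{0,1,2} --q--> {0,1,2}  [seen]
{0,1,3} --p--> {0,2,3}  [seen]
{0,1,3} --q--> {0,1,2}  [seen]
Reachable DFA states: {0}, {0,3}, {2}, {0,2,3}, {1,2}, {1}, {0,1}, {0,1,2,3}, {0,1,2}, {0,1,3}.
Accepting DFA states (contain an NFA accepting state): {0,3}, {2}, {0,2,3}, {1,2}, {1}, {0,1}, {0,1,2,3}, {0,1,2}, {0,1,3}.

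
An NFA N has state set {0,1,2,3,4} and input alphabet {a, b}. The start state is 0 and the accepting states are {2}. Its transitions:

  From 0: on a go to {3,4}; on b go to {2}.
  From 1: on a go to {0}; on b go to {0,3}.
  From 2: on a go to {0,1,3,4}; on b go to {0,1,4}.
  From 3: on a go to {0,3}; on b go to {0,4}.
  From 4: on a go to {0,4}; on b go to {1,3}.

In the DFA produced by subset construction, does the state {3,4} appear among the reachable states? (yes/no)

Start state of the DFA: {0}.
{0} --a--> {3,4}  [new]
{0} --b--> {2}  [new]
{3,4} --a--> {0,3,4}  [new]
{3,4} --b--> {0,1,3,4}  [new]
{2} --a--> {0,1,3,4}  [seen]
{2} --b--> {0,1,4}  [new]
{0,3,4} --a--> {0,3,4}  [seen]
{0,3,4} --b--> {0,1,2,3,4}  [new]
{0,1,3,4} --a--> {0,3,4}  [seen]
{0,1,3,4} --b--> {0,1,2,3,4}  [seen]
{0,1,4} --a--> {0,3,4}  [seen]
{0,1,4} --b--> {0,1,2,3}  [new]
{0,1,2,3,4} --a--> {0,1,3,4}  [seen]
{0,1,2,3,4} --b--> {0,1,2,3,4}  [seen]
{0,1,2,3} --a--> {0,1,3,4}  [seen]
{0,1,2,3} --b--> {0,1,2,3,4}  [seen]
Reachable DFA states: {0}, {3,4}, {2}, {0,3,4}, {0,1,3,4}, {0,1,4}, {0,1,2,3,4}, {0,1,2,3}.
{3,4} is among them.

yes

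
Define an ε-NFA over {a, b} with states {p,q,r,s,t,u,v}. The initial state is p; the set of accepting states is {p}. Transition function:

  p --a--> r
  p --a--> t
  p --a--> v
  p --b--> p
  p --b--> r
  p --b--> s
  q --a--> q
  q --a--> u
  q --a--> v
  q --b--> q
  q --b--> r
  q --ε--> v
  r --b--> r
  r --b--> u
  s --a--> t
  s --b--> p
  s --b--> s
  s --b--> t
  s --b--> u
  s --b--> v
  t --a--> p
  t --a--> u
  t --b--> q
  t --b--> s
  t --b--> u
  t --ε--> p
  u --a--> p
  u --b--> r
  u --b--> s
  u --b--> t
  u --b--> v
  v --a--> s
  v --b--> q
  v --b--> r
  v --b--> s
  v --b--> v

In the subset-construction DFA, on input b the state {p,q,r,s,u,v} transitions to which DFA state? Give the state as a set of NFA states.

{p,q,r,s,t,u,v}

δ(p,b) = {p,r,s}; δ(q,b) = {q,r}; δ(r,b) = {r,u}; δ(s,b) = {p,s,t,u,v}; δ(u,b) = {r,s,t,v}; δ(v,b) = {q,r,s,v}.
Union: {p,q,r,s,t,u,v}.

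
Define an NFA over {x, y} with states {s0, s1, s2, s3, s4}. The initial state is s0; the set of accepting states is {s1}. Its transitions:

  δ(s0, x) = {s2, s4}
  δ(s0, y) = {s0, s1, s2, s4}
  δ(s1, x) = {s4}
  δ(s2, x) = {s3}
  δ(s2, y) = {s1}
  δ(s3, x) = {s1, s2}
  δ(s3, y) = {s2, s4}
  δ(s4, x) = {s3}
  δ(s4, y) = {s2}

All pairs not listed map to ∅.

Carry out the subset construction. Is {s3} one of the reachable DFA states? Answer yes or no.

yes

Start state of the DFA: {s0}.
{s0} --x--> {s2, s4}  [new]
{s0} --y--> {s0, s1, s2, s4}  [new]
{s2, s4} --x--> {s3}  [new]
{s2, s4} --y--> {s1, s2}  [new]
{s0, s1, s2, s4} --x--> {s2, s3, s4}  [new]
{s0, s1, s2, s4} --y--> {s0, s1, s2, s4}  [seen]
{s3} --x--> {s1, s2}  [seen]
{s3} --y--> {s2, s4}  [seen]
{s1, s2} --x--> {s3, s4}  [new]
{s1, s2} --y--> {s1}  [new]
{s2, s3, s4} --x--> {s1, s2, s3}  [new]
{s2, s3, s4} --y--> {s1, s2, s4}  [new]
{s3, s4} --x--> {s1, s2, s3}  [seen]
{s3, s4} --y--> {s2, s4}  [seen]
{s1} --x--> {s4}  [new]
{s1} --y--> ∅  [new]
{s1, s2, s3} --x--> {s1, s2, s3, s4}  [new]
{s1, s2, s3} --y--> {s1, s2, s4}  [seen]
{s1, s2, s4} --x--> {s3, s4}  [seen]
{s1, s2, s4} --y--> {s1, s2}  [seen]
{s4} --x--> {s3}  [seen]
{s4} --y--> {s2}  [new]
∅ --x--> ∅  [seen]
∅ --y--> ∅  [seen]
{s1, s2, s3, s4} --x--> {s1, s2, s3, s4}  [seen]
{s1, s2, s3, s4} --y--> {s1, s2, s4}  [seen]
{s2} --x--> {s3}  [seen]
{s2} --y--> {s1}  [seen]
Reachable DFA states: {s0}, {s2, s4}, {s0, s1, s2, s4}, {s3}, {s1, s2}, {s2, s3, s4}, {s3, s4}, {s1}, {s1, s2, s3}, {s1, s2, s4}, {s4}, ∅, {s1, s2, s3, s4}, {s2}.
{s3} is among them.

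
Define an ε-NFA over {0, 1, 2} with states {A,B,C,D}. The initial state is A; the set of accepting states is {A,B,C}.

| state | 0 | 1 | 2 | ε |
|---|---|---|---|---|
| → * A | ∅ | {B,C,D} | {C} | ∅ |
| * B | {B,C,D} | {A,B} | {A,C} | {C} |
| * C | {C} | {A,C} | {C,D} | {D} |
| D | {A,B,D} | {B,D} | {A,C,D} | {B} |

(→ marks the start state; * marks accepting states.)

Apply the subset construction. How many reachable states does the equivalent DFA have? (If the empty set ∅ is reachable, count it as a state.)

4

Start state of the DFA: {A} (ε-closure of the NFA start).
{A} --0--> ∅  [new]
{A} --1--> {B,C,D}  [new]
{A} --2--> {B,C,D}  [seen]
∅ --0--> ∅  [seen]
∅ --1--> ∅  [seen]
∅ --2--> ∅  [seen]
{B,C,D} --0--> {A,B,C,D}  [new]
{B,C,D} --1--> {A,B,C,D}  [seen]
{B,C,D} --2--> {A,B,C,D}  [seen]
{A,B,C,D} --0--> {A,B,C,D}  [seen]
{A,B,C,D} --1--> {A,B,C,D}  [seen]
{A,B,C,D} --2--> {A,B,C,D}  [seen]
Reachable DFA states: {A}, ∅, {B,C,D}, {A,B,C,D}.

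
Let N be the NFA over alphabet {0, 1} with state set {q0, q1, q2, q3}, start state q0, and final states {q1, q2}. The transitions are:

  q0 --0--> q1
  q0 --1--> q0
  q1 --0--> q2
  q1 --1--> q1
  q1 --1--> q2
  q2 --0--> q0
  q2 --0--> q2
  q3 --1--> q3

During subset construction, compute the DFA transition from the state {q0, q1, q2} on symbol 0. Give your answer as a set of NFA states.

{q0, q1, q2}

δ(q0,0) = {q1}; δ(q1,0) = {q2}; δ(q2,0) = {q0, q2}.
Union: {q0, q1, q2}.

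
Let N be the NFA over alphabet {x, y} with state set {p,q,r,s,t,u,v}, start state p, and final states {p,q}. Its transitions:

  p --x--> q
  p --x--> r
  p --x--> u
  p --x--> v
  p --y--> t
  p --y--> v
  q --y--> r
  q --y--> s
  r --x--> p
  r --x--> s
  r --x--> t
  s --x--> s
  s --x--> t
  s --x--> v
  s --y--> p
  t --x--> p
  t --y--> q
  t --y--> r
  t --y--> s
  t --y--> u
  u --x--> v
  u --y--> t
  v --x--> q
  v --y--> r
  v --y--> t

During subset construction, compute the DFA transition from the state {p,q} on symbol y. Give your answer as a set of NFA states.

δ(p,y) = {t,v}; δ(q,y) = {r,s}.
Union: {r,s,t,v}.

{r,s,t,v}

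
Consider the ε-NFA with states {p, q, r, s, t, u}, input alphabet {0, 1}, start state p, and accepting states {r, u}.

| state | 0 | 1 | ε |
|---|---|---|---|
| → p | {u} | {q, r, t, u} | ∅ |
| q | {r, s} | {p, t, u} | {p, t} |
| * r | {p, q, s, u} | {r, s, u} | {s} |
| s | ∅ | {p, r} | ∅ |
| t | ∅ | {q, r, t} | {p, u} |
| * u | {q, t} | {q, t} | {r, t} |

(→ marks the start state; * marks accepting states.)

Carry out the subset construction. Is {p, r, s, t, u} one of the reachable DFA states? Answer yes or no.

Start state of the DFA: {p} (ε-closure of the NFA start).
{p} --0--> {p, r, s, t, u}  [new]
{p} --1--> {p, q, r, s, t, u}  [new]
{p, r, s, t, u} --0--> {p, q, r, s, t, u}  [seen]
{p, r, s, t, u} --1--> {p, q, r, s, t, u}  [seen]
{p, q, r, s, t, u} --0--> {p, q, r, s, t, u}  [seen]
{p, q, r, s, t, u} --1--> {p, q, r, s, t, u}  [seen]
Reachable DFA states: {p}, {p, r, s, t, u}, {p, q, r, s, t, u}.
{p, r, s, t, u} is among them.

yes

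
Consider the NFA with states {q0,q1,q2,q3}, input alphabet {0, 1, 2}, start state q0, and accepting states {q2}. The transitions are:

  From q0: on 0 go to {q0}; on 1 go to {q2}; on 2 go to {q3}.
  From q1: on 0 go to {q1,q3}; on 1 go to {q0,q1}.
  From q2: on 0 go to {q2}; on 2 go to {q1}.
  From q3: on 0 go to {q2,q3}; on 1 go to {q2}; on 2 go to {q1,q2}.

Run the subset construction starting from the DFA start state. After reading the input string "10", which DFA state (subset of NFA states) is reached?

{q2}

Start: {q0}.
δ(q0,1) = {q2}.
Union: {q2}.
After 1: {q2}.
δ(q2,0) = {q2}.
Union: {q2}.
After 0: {q2}.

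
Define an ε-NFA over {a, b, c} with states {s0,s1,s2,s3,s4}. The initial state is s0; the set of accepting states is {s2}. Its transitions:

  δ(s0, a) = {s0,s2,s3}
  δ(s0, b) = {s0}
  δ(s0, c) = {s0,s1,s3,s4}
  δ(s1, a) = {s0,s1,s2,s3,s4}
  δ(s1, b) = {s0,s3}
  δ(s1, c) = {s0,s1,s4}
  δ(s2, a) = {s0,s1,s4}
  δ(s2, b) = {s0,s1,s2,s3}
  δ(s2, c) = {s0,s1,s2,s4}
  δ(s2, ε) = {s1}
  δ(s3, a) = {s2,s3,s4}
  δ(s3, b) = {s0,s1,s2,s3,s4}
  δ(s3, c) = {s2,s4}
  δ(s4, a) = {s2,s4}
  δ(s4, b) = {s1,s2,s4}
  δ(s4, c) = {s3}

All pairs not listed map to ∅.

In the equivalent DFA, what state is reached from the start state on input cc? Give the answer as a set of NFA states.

Start: {s0}.
δ(s0,c) = {s0,s1,s3,s4}.
Union: {s0,s1,s3,s4}.
After c: {s0,s1,s3,s4}.
δ(s0,c) = {s0,s1,s3,s4}; δ(s1,c) = {s0,s1,s4}; δ(s3,c) = {s2,s4}; δ(s4,c) = {s3}.
Union: {s0,s1,s2,s3,s4}.
After c: {s0,s1,s2,s3,s4}.

{s0,s1,s2,s3,s4}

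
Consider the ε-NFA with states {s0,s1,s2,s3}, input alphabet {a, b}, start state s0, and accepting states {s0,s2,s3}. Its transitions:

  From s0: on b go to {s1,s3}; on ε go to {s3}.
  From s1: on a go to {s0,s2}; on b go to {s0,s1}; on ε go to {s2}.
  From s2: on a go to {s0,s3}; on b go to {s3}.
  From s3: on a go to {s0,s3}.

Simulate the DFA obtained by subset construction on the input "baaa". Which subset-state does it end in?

Start: {s0,s3}.
δ(s0,b) = {s1,s3}; δ(s3,b) = ∅.
Union: {s1,s3}.
ε-closure gives {s1,s2,s3}.
After b: {s1,s2,s3}.
δ(s1,a) = {s0,s2}; δ(s2,a) = {s0,s3}; δ(s3,a) = {s0,s3}.
Union: {s0,s2,s3}.
After a: {s0,s2,s3}.
δ(s0,a) = ∅; δ(s2,a) = {s0,s3}; δ(s3,a) = {s0,s3}.
Union: {s0,s3}.
After a: {s0,s3}.
δ(s0,a) = ∅; δ(s3,a) = {s0,s3}.
Union: {s0,s3}.
After a: {s0,s3}.

{s0,s3}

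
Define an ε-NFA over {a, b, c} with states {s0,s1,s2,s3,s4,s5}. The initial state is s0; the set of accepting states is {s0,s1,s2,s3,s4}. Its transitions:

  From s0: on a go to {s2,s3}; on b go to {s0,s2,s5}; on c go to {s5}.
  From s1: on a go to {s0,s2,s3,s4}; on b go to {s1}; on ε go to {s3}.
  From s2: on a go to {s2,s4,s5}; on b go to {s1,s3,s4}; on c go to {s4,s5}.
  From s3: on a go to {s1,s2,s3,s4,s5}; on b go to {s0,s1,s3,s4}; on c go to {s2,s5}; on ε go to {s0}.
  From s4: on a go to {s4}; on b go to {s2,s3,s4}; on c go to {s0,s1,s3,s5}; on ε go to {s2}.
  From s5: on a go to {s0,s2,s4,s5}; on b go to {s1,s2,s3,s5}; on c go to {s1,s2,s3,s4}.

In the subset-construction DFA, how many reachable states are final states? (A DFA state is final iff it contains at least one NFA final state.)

Start state of the DFA: {s0} (ε-closure of the NFA start).
{s0} --a--> {s0,s2,s3}  [new]
{s0} --b--> {s0,s2,s5}  [new]
{s0} --c--> {s5}  [new]
{s0,s2,s3} --a--> {s0,s1,s2,s3,s4,s5}  [new]
{s0,s2,s3} --b--> {s0,s1,s2,s3,s4,s5}  [seen]
{s0,s2,s3} --c--> {s2,s4,s5}  [new]
{s0,s2,s5} --a--> {s0,s2,s3,s4,s5}  [new]
{s0,s2,s5} --b--> {s0,s1,s2,s3,s4,s5}  [seen]
{s0,s2,s5} --c--> {s0,s1,s2,s3,s4,s5}  [seen]
{s5} --a--> {s0,s2,s4,s5}  [new]
{s5} --b--> {s0,s1,s2,s3,s5}  [new]
{s5} --c--> {s0,s1,s2,s3,s4}  [new]
{s0,s1,s2,s3,s4,s5} --a--> {s0,s1,s2,s3,s4,s5}  [seen]
{s0,s1,s2,s3,s4,s5} --b--> {s0,s1,s2,s3,s4,s5}  [seen]
{s0,s1,s2,s3,s4,s5} --c--> {s0,s1,s2,s3,s4,s5}  [seen]
{s2,s4,s5} --a--> {s0,s2,s4,s5}  [seen]
{s2,s4,s5} --b--> {s0,s1,s2,s3,s4,s5}  [seen]
{s2,s4,s5} --c--> {s0,s1,s2,s3,s4,s5}  [seen]
{s0,s2,s3,s4,s5} --a--> {s0,s1,s2,s3,s4,s5}  [seen]
{s0,s2,s3,s4,s5} --b--> {s0,s1,s2,s3,s4,s5}  [seen]
{s0,s2,s3,s4,s5} --c--> {s0,s1,s2,s3,s4,s5}  [seen]
{s0,s2,s4,s5} --a--> {s0,s2,s3,s4,s5}  [seen]
{s0,s2,s4,s5} --b--> {s0,s1,s2,s3,s4,s5}  [seen]
{s0,s2,s4,s5} --c--> {s0,s1,s2,s3,s4,s5}  [seen]
{s0,s1,s2,s3,s5} --a--> {s0,s1,s2,s3,s4,s5}  [seen]
{s0,s1,s2,s3,s5} --b--> {s0,s1,s2,s3,s4,s5}  [seen]
{s0,s1,s2,s3,s5} --c--> {s0,s1,s2,s3,s4,s5}  [seen]
{s0,s1,s2,s3,s4} --a--> {s0,s1,s2,s3,s4,s5}  [seen]
{s0,s1,s2,s3,s4} --b--> {s0,s1,s2,s3,s4,s5}  [seen]
{s0,s1,s2,s3,s4} --c--> {s0,s1,s2,s3,s4,s5}  [seen]
Reachable DFA states: {s0}, {s0,s2,s3}, {s0,s2,s5}, {s5}, {s0,s1,s2,s3,s4,s5}, {s2,s4,s5}, {s0,s2,s3,s4,s5}, {s0,s2,s4,s5}, {s0,s1,s2,s3,s5}, {s0,s1,s2,s3,s4}.
Accepting DFA states (contain an NFA accepting state): {s0}, {s0,s2,s3}, {s0,s2,s5}, {s0,s1,s2,s3,s4,s5}, {s2,s4,s5}, {s0,s2,s3,s4,s5}, {s0,s2,s4,s5}, {s0,s1,s2,s3,s5}, {s0,s1,s2,s3,s4}.

9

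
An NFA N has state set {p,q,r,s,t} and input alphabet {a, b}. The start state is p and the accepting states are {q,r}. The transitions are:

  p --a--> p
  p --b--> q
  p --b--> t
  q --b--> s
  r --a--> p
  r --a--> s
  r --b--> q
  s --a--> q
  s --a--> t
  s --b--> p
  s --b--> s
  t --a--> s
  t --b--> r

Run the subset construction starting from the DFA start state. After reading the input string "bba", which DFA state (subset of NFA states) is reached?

Start: {p}.
δ(p,b) = {q,t}.
Union: {q,t}.
After b: {q,t}.
δ(q,b) = {s}; δ(t,b) = {r}.
Union: {r,s}.
After b: {r,s}.
δ(r,a) = {p,s}; δ(s,a) = {q,t}.
Union: {p,q,s,t}.
After a: {p,q,s,t}.

{p,q,s,t}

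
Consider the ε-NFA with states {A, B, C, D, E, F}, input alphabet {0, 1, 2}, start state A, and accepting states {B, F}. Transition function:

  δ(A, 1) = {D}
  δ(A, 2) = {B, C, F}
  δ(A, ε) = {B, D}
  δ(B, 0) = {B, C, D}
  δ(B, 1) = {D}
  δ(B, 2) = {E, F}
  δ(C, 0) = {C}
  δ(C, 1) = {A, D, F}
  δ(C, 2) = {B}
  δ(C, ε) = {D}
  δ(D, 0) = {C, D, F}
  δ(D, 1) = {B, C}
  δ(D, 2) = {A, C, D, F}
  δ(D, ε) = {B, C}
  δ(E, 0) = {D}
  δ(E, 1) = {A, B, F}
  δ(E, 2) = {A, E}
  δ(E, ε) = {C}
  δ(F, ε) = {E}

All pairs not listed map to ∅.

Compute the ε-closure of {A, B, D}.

Begin with {A, B, D}.
D →ε {B, C}; add C.
ε-closure = {A, B, C, D}.

{A, B, C, D}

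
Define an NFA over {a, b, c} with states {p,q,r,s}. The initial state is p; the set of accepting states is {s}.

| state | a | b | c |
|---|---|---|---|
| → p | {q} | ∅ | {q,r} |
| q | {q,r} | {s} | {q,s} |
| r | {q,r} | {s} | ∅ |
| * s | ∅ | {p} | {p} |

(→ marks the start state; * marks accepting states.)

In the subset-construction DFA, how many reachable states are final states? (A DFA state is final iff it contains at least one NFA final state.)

6

Start state of the DFA: {p}.
{p} --a--> {q}  [new]
{p} --b--> ∅  [new]
{p} --c--> {q,r}  [new]
{q} --a--> {q,r}  [seen]
{q} --b--> {s}  [new]
{q} --c--> {q,s}  [new]
∅ --a--> ∅  [seen]
∅ --b--> ∅  [seen]
∅ --c--> ∅  [seen]
{q,r} --a--> {q,r}  [seen]
{q,r} --b--> {s}  [seen]
{q,r} --c--> {q,s}  [seen]
{s} --a--> ∅  [seen]
{s} --b--> {p}  [seen]
{s} --c--> {p}  [seen]
{q,s} --a--> {q,r}  [seen]
{q,s} --b--> {p,s}  [new]
{q,s} --c--> {p,q,s}  [new]
{p,s} --a--> {q}  [seen]
{p,s} --b--> {p}  [seen]
{p,s} --c--> {p,q,r}  [new]
{p,q,s} --a--> {q,r}  [seen]
{p,q,s} --b--> {p,s}  [seen]
{p,q,s} --c--> {p,q,r,s}  [new]
{p,q,r} --a--> {q,r}  [seen]
{p,q,r} --b--> {s}  [seen]
{p,q,r} --c--> {q,r,s}  [new]
{p,q,r,s} --a--> {q,r}  [seen]
{p,q,r,s} --b--> {p,s}  [seen]
{p,q,r,s} --c--> {p,q,r,s}  [seen]
{q,r,s} --a--> {q,r}  [seen]
{q,r,s} --b--> {p,s}  [seen]
{q,r,s} --c--> {p,q,s}  [seen]
Reachable DFA states: {p}, {q}, ∅, {q,r}, {s}, {q,s}, {p,s}, {p,q,s}, {p,q,r}, {p,q,r,s}, {q,r,s}.
Accepting DFA states (contain an NFA accepting state): {s}, {q,s}, {p,s}, {p,q,s}, {p,q,r,s}, {q,r,s}.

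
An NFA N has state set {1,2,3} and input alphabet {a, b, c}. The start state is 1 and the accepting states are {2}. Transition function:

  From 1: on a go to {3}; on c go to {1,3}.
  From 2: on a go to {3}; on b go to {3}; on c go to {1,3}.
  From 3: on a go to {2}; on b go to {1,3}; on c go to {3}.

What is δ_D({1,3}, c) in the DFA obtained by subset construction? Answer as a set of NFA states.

δ(1,c) = {1,3}; δ(3,c) = {3}.
Union: {1,3}.

{1,3}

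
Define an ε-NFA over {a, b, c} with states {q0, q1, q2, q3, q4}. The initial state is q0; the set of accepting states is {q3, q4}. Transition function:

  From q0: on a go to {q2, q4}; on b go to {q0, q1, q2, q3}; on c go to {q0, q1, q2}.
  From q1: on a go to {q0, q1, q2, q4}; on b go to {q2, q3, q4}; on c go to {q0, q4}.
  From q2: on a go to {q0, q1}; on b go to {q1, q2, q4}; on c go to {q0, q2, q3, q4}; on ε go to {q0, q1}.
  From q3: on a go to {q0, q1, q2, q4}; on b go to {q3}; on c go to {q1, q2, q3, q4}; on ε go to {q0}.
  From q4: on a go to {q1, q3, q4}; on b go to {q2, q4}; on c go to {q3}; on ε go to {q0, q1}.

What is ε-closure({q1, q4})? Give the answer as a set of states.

Begin with {q1, q4}.
q4 →ε {q0, q1}; add q0.
ε-closure = {q0, q1, q4}.

{q0, q1, q4}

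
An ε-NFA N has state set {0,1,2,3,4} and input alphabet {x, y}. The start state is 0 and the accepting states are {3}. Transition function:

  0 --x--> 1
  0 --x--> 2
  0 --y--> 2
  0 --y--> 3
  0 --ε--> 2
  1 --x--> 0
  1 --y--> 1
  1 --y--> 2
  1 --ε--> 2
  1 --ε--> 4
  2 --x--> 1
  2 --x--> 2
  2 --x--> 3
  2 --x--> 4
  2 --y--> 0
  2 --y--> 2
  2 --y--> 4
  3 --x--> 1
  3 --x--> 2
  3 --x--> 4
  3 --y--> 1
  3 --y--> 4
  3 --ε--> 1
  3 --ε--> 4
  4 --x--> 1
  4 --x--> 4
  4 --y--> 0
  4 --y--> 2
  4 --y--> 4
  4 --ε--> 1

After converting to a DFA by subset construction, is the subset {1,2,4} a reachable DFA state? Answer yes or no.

no

Start state of the DFA: {0,2} (ε-closure of the NFA start).
{0,2} --x--> {1,2,3,4}  [new]
{0,2} --y--> {0,1,2,3,4}  [new]
{1,2,3,4} --x--> {0,1,2,3,4}  [seen]
{1,2,3,4} --y--> {0,1,2,4}  [new]
{0,1,2,3,4} --x--> {0,1,2,3,4}  [seen]
{0,1,2,3,4} --y--> {0,1,2,3,4}  [seen]
{0,1,2,4} --x--> {0,1,2,3,4}  [seen]
{0,1,2,4} --y--> {0,1,2,3,4}  [seen]
Reachable DFA states: {0,2}, {1,2,3,4}, {0,1,2,3,4}, {0,1,2,4}.
{1,2,4} is not among them.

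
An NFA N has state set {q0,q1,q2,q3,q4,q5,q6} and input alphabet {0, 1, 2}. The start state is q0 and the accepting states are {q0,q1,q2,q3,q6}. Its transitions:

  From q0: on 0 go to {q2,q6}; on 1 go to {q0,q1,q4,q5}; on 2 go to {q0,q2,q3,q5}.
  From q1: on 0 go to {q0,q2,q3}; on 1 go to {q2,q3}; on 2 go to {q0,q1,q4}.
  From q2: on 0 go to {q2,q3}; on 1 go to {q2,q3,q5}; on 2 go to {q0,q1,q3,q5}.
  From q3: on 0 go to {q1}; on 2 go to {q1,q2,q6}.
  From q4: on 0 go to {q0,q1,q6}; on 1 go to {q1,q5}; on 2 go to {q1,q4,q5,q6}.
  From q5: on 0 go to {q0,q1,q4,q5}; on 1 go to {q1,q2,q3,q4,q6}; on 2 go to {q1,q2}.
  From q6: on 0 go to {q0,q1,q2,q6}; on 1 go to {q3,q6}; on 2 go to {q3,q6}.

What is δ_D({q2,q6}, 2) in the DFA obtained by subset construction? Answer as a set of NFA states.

{q0,q1,q3,q5,q6}

δ(q2,2) = {q0,q1,q3,q5}; δ(q6,2) = {q3,q6}.
Union: {q0,q1,q3,q5,q6}.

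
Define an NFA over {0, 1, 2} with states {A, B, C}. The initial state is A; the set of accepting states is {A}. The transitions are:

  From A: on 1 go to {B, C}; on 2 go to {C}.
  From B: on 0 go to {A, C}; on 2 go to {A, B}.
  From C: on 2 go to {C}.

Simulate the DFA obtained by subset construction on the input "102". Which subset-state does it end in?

Start: {A}.
δ(A,1) = {B, C}.
Union: {B, C}.
After 1: {B, C}.
δ(B,0) = {A, C}; δ(C,0) = ∅.
Union: {A, C}.
After 0: {A, C}.
δ(A,2) = {C}; δ(C,2) = {C}.
Union: {C}.
After 2: {C}.

{C}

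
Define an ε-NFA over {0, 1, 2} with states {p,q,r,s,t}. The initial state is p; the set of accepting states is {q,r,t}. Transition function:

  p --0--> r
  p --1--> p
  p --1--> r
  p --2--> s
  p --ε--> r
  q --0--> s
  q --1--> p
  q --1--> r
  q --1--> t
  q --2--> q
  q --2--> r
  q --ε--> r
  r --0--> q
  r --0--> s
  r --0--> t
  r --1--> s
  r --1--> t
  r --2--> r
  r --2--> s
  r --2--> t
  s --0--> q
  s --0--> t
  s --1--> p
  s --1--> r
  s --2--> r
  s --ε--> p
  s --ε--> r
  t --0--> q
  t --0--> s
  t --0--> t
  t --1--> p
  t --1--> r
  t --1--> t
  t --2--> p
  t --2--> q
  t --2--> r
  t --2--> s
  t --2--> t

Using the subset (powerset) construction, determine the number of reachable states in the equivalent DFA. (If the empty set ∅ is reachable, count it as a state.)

3

Start state of the DFA: {p,r} (ε-closure of the NFA start).
{p,r} --0--> {p,q,r,s,t}  [new]
{p,r} --1--> {p,r,s,t}  [new]
{p,r} --2--> {p,r,s,t}  [seen]
{p,q,r,s,t} --0--> {p,q,r,s,t}  [seen]
{p,q,r,s,t} --1--> {p,r,s,t}  [seen]
{p,q,r,s,t} --2--> {p,q,r,s,t}  [seen]
{p,r,s,t} --0--> {p,q,r,s,t}  [seen]
{p,r,s,t} --1--> {p,r,s,t}  [seen]
{p,r,s,t} --2--> {p,q,r,s,t}  [seen]
Reachable DFA states: {p,r}, {p,q,r,s,t}, {p,r,s,t}.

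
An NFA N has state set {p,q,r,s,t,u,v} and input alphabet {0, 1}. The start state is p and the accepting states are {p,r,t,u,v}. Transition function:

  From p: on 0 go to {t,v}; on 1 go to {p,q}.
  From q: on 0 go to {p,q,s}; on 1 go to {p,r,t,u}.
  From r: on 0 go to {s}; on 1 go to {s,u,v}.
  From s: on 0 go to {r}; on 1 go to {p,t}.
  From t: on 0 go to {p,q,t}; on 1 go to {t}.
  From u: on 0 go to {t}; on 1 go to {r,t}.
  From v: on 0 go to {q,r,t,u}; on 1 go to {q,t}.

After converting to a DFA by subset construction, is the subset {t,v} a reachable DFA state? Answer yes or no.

Start state of the DFA: {p}.
{p} --0--> {t,v}  [new]
{p} --1--> {p,q}  [new]
{t,v} --0--> {p,q,r,t,u}  [new]
{t,v} --1--> {q,t}  [new]
{p,q} --0--> {p,q,s,t,v}  [new]
{p,q} --1--> {p,q,r,t,u}  [seen]
{p,q,r,t,u} --0--> {p,q,s,t,v}  [seen]
{p,q,r,t,u} --1--> {p,q,r,s,t,u,v}  [new]
{q,t} --0--> {p,q,s,t}  [new]
{q,t} --1--> {p,r,t,u}  [new]
{p,q,s,t,v} --0--> {p,q,r,s,t,u,v}  [seen]
{p,q,s,t,v} --1--> {p,q,r,t,u}  [seen]
{p,q,r,s,t,u,v} --0--> {p,q,r,s,t,u,v}  [seen]
{p,q,r,s,t,u,v} --1--> {p,q,r,s,t,u,v}  [seen]
{p,q,s,t} --0--> {p,q,r,s,t,v}  [new]
{p,q,s,t} --1--> {p,q,r,t,u}  [seen]
{p,r,t,u} --0--> {p,q,s,t,v}  [seen]
{p,r,t,u} --1--> {p,q,r,s,t,u,v}  [seen]
{p,q,r,s,t,v} --0--> {p,q,r,s,t,u,v}  [seen]
{p,q,r,s,t,v} --1--> {p,q,r,s,t,u,v}  [seen]
Reachable DFA states: {p}, {t,v}, {p,q}, {p,q,r,t,u}, {q,t}, {p,q,s,t,v}, {p,q,r,s,t,u,v}, {p,q,s,t}, {p,r,t,u}, {p,q,r,s,t,v}.
{t,v} is among them.

yes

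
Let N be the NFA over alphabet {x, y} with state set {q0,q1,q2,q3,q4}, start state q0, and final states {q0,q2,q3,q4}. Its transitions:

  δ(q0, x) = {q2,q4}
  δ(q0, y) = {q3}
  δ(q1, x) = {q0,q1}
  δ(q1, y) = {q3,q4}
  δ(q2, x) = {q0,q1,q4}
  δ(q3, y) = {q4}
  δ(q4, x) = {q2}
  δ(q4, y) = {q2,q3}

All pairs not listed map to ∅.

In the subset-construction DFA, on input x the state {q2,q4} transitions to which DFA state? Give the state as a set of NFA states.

{q0,q1,q2,q4}

δ(q2,x) = {q0,q1,q4}; δ(q4,x) = {q2}.
Union: {q0,q1,q2,q4}.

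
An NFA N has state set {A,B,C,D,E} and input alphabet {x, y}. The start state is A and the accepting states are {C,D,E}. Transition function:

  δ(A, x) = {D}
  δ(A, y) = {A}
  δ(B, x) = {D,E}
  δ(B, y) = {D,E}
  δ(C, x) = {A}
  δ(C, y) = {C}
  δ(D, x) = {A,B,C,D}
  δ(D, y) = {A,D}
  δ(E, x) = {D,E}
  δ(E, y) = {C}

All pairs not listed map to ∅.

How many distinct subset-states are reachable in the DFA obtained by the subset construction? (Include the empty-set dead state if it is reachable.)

7

Start state of the DFA: {A}.
{A} --x--> {D}  [new]
{A} --y--> {A}  [seen]
{D} --x--> {A,B,C,D}  [new]
{D} --y--> {A,D}  [new]
{A,B,C,D} --x--> {A,B,C,D,E}  [new]
{A,B,C,D} --y--> {A,C,D,E}  [new]
{A,D} --x--> {A,B,C,D}  [seen]
{A,D} --y--> {A,D}  [seen]
{A,B,C,D,E} --x--> {A,B,C,D,E}  [seen]
{A,B,C,D,E} --y--> {A,C,D,E}  [seen]
{A,C,D,E} --x--> {A,B,C,D,E}  [seen]
{A,C,D,E} --y--> {A,C,D}  [new]
{A,C,D} --x--> {A,B,C,D}  [seen]
{A,C,D} --y--> {A,C,D}  [seen]
Reachable DFA states: {A}, {D}, {A,B,C,D}, {A,D}, {A,B,C,D,E}, {A,C,D,E}, {A,C,D}.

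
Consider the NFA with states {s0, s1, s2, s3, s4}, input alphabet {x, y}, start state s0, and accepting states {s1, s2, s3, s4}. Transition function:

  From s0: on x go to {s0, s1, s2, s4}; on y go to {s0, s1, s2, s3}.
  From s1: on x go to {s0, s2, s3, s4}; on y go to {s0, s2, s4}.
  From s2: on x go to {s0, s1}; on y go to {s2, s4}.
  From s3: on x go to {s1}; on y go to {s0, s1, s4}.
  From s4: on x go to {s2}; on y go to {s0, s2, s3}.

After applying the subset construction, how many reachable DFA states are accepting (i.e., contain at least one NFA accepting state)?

Start state of the DFA: {s0}.
{s0} --x--> {s0, s1, s2, s4}  [new]
{s0} --y--> {s0, s1, s2, s3}  [new]
{s0, s1, s2, s4} --x--> {s0, s1, s2, s3, s4}  [new]
{s0, s1, s2, s4} --y--> {s0, s1, s2, s3, s4}  [seen]
{s0, s1, s2, s3} --x--> {s0, s1, s2, s3, s4}  [seen]
{s0, s1, s2, s3} --y--> {s0, s1, s2, s3, s4}  [seen]
{s0, s1, s2, s3, s4} --x--> {s0, s1, s2, s3, s4}  [seen]
{s0, s1, s2, s3, s4} --y--> {s0, s1, s2, s3, s4}  [seen]
Reachable DFA states: {s0}, {s0, s1, s2, s4}, {s0, s1, s2, s3}, {s0, s1, s2, s3, s4}.
Accepting DFA states (contain an NFA accepting state): {s0, s1, s2, s4}, {s0, s1, s2, s3}, {s0, s1, s2, s3, s4}.

3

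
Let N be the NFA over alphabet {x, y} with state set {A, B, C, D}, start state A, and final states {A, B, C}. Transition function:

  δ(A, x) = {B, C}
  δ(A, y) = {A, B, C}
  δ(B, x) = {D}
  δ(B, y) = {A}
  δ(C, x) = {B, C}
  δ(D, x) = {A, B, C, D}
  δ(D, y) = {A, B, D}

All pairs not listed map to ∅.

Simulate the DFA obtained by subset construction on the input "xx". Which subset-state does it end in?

{B, C, D}

Start: {A}.
δ(A,x) = {B, C}.
Union: {B, C}.
After x: {B, C}.
δ(B,x) = {D}; δ(C,x) = {B, C}.
Union: {B, C, D}.
After x: {B, C, D}.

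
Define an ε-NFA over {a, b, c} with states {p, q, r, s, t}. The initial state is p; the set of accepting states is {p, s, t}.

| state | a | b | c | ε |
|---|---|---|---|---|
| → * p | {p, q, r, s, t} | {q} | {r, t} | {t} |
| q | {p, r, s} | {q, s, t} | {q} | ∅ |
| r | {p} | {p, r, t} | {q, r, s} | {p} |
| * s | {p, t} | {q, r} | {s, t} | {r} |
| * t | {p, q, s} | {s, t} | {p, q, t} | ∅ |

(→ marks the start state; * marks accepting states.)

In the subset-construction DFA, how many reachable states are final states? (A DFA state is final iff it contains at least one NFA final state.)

Start state of the DFA: {p, t} (ε-closure of the NFA start).
{p, t} --a--> {p, q, r, s, t}  [new]
{p, t} --b--> {p, q, r, s, t}  [seen]
{p, t} --c--> {p, q, r, t}  [new]
{p, q, r, s, t} --a--> {p, q, r, s, t}  [seen]
{p, q, r, s, t} --b--> {p, q, r, s, t}  [seen]
{p, q, r, s, t} --c--> {p, q, r, s, t}  [seen]
{p, q, r, t} --a--> {p, q, r, s, t}  [seen]
{p, q, r, t} --b--> {p, q, r, s, t}  [seen]
{p, q, r, t} --c--> {p, q, r, s, t}  [seen]
Reachable DFA states: {p, t}, {p, q, r, s, t}, {p, q, r, t}.
Accepting DFA states (contain an NFA accepting state): {p, t}, {p, q, r, s, t}, {p, q, r, t}.

3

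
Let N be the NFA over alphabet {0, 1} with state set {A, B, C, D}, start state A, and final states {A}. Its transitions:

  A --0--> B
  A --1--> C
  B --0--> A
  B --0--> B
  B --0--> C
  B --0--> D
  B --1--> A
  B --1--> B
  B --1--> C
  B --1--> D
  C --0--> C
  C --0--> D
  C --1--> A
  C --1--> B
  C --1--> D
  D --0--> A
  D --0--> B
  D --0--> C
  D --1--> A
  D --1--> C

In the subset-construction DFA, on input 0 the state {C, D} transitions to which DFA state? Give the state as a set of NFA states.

{A, B, C, D}

δ(C,0) = {C, D}; δ(D,0) = {A, B, C}.
Union: {A, B, C, D}.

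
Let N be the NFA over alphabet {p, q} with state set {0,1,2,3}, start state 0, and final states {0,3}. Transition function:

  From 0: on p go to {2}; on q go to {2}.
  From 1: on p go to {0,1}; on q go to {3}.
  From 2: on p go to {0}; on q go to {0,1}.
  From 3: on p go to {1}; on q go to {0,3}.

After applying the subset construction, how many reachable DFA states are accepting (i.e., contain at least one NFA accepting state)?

Start state of the DFA: {0}.
{0} --p--> {2}  [new]
{0} --q--> {2}  [seen]
{2} --p--> {0}  [seen]
{2} --q--> {0,1}  [new]
{0,1} --p--> {0,1,2}  [new]
{0,1} --q--> {2,3}  [new]
{0,1,2} --p--> {0,1,2}  [seen]
{0,1,2} --q--> {0,1,2,3}  [new]
{2,3} --p--> {0,1}  [seen]
{2,3} --q--> {0,1,3}  [new]
{0,1,2,3} --p--> {0,1,2}  [seen]
{0,1,2,3} --q--> {0,1,2,3}  [seen]
{0,1,3} --p--> {0,1,2}  [seen]
{0,1,3} --q--> {0,2,3}  [new]
{0,2,3} --p--> {0,1,2}  [seen]
{0,2,3} --q--> {0,1,2,3}  [seen]
Reachable DFA states: {0}, {2}, {0,1}, {0,1,2}, {2,3}, {0,1,2,3}, {0,1,3}, {0,2,3}.
Accepting DFA states (contain an NFA accepting state): {0}, {0,1}, {0,1,2}, {2,3}, {0,1,2,3}, {0,1,3}, {0,2,3}.

7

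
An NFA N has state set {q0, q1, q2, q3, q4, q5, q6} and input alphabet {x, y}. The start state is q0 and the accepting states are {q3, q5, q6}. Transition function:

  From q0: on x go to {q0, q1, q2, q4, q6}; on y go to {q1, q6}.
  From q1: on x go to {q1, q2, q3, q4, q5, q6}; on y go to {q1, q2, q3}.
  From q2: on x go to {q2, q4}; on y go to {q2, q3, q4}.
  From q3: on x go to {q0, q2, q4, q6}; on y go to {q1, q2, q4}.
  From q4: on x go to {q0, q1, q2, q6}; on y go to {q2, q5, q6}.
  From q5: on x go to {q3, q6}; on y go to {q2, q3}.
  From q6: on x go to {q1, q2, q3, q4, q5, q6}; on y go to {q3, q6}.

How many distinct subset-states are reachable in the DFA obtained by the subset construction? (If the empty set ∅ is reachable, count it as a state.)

7

Start state of the DFA: {q0}.
{q0} --x--> {q0, q1, q2, q4, q6}  [new]
{q0} --y--> {q1, q6}  [new]
{q0, q1, q2, q4, q6} --x--> {q0, q1, q2, q3, q4, q5, q6}  [new]
{q0, q1, q2, q4, q6} --y--> {q1, q2, q3, q4, q5, q6}  [new]
{q1, q6} --x--> {q1, q2, q3, q4, q5, q6}  [seen]
{q1, q6} --y--> {q1, q2, q3, q6}  [new]
{q0, q1, q2, q3, q4, q5, q6} --x--> {q0, q1, q2, q3, q4, q5, q6}  [seen]
{q0, q1, q2, q3, q4, q5, q6} --y--> {q1, q2, q3, q4, q5, q6}  [seen]
{q1, q2, q3, q4, q5, q6} --x--> {q0, q1, q2, q3, q4, q5, q6}  [seen]
{q1, q2, q3, q4, q5, q6} --y--> {q1, q2, q3, q4, q5, q6}  [seen]
{q1, q2, q3, q6} --x--> {q0, q1, q2, q3, q4, q5, q6}  [seen]
{q1, q2, q3, q6} --y--> {q1, q2, q3, q4, q6}  [new]
{q1, q2, q3, q4, q6} --x--> {q0, q1, q2, q3, q4, q5, q6}  [seen]
{q1, q2, q3, q4, q6} --y--> {q1, q2, q3, q4, q5, q6}  [seen]
Reachable DFA states: {q0}, {q0, q1, q2, q4, q6}, {q1, q6}, {q0, q1, q2, q3, q4, q5, q6}, {q1, q2, q3, q4, q5, q6}, {q1, q2, q3, q6}, {q1, q2, q3, q4, q6}.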